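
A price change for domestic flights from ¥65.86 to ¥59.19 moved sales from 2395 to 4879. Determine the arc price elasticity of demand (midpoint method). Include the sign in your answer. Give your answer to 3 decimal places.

ΔQ = 4879 − 2395 = 2484; ΔP = 59.19 − 65.86 = -6.67.
Midpoints: P̄ = 62.52, Q̄ = 3637.0.
ε = (ΔQ/ΔP)(P̄/Q̄) = (2484/-6.67)(62.52/3637.0).

-6.402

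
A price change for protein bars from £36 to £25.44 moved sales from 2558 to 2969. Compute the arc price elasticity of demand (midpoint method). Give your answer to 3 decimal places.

-0.433

ΔQ = 2969 − 2558 = 411; ΔP = 25.44 − 36 = -10.56.
Midpoints: P̄ = 30.72, Q̄ = 2763.5.
ε = (ΔQ/ΔP)(P̄/Q̄) = (411/-10.56)(30.72/2763.5).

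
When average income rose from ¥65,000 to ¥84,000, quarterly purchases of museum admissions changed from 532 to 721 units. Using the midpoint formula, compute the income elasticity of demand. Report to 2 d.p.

1.18

ΔQ = 189, ΔI = 19000. Midpoints: Ī = 74,500, Q̄ = 626.5.
ε_I = (ΔQ/ΔI)(Ī/Q̄) = (189/19000)(74500/626.5).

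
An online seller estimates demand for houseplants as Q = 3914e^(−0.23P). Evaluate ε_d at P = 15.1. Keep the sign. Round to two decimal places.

-3.47

At P = 15.1, Q = 121.427.
dQ/dP = −0.23·3914e^(−0.23P) = −0.23Q = -27.928.
ε = (dQ/dP)(P/Q) = (-27.928)(15.1/121.427).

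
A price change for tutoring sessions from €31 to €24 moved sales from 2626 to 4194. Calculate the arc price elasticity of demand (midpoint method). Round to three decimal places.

ΔQ = 4194 − 2626 = 1568; ΔP = 24 − 31 = -7.
Midpoints: P̄ = 27.50, Q̄ = 3410.0.
ε = (ΔQ/ΔP)(P̄/Q̄) = (1568/-7)(27.50/3410.0).

-1.806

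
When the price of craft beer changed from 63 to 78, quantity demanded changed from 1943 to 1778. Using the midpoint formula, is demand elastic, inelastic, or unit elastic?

inelastic

Arc ε ≈ -0.417.
|ε| = 0.42 < 1.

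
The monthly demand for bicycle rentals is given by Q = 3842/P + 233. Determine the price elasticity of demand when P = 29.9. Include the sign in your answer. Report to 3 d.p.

At P = 29.9, Q = 361.495.
dQ/dP = −3842/P² = -4.297.
ε = (dQ/dP)(P/Q) = (-4.297)(29.9/361.495).

-0.355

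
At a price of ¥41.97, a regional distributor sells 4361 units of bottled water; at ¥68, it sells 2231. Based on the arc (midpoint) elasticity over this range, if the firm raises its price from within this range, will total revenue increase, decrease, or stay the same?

Arc ε = (-2130/26.03)(54.98/3296.0) ≈ -1.365.
|ε| = 1.37 > 1, so demand is elastic. A price rise therefore reduces total revenue.

decrease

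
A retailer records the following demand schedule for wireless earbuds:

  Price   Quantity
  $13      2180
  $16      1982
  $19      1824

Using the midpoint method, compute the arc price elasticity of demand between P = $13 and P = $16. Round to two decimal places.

-0.46

At P = 13, Q = 2180; at P = 16, Q = 1982.
ΔQ = -198, ΔP = 3. Midpoints: P̄ = 14.50, Q̄ = 2081.0.
ε = (ΔQ/ΔP)(P̄/Q̄) = (-198/3)(14.50/2081.0).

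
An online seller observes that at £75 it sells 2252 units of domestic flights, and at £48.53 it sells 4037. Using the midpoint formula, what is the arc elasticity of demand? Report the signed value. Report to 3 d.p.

ΔQ = 4037 − 2252 = 1785; ΔP = 48.53 − 75 = -26.47.
Midpoints: P̄ = 61.77, Q̄ = 3144.5.
ε = (ΔQ/ΔP)(P̄/Q̄) = (1785/-26.47)(61.77/3144.5).

-1.325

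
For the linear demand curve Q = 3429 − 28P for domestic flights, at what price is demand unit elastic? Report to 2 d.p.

For linear demand Q = a − bP, ε = −bP/(a − bP). |ε| = 1 when bP = a − bP, i.e. P = a/(2b).
P = 3429/(2·28) = 3429/56 = 61.2321.

61.23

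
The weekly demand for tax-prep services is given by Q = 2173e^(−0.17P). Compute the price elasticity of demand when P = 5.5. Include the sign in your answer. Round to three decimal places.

At P = 5.5, Q = 853.089.
dQ/dP = −0.17·2173e^(−0.17P) = −0.17Q = -145.025.
ε = (dQ/dP)(P/Q) = (-145.025)(5.5/853.089).

-0.935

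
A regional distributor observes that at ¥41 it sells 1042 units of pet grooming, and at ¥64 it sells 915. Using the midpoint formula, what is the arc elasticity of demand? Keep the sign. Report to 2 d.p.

-0.30

ΔQ = 915 − 1042 = -127; ΔP = 64 − 41 = 23.
Midpoints: P̄ = 52.50, Q̄ = 978.5.
ε = (ΔQ/ΔP)(P̄/Q̄) = (-127/23)(52.50/978.5).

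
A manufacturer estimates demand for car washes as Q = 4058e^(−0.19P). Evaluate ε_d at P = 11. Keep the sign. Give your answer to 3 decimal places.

At P = 11, Q = 501.922.
dQ/dP = −0.19·4058e^(−0.19P) = −0.19Q = -95.365.
ε = (dQ/dP)(P/Q) = (-95.365)(11/501.922).
|ε| > 1, so demand is elastic at this price.

-2.090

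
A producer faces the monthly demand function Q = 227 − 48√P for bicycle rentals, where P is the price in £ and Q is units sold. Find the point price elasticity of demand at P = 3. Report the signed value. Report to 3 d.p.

-0.289

At P = 3, Q = 143.862.
dQ/dP = −48/(2√P) = -13.856.
ε = (dQ/dP)(P/Q) = (-13.856)(3/143.862).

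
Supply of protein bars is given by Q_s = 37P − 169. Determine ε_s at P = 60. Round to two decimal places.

At P = 60, Q_s = 2051.
dQ_s/dP = 37.
ε_s = (dQ_s/dP)(P/Q_s) = (37)(60/2051).

1.08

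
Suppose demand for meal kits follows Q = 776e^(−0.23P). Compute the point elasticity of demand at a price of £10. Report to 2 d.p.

At P = 10, Q = 77.801.
dQ/dP = −0.23·776e^(−0.23P) = −0.23Q = -17.894.
ε = (dQ/dP)(P/Q) = (-17.894)(10/77.801).
|ε| > 1, so demand is elastic at this price.

-2.30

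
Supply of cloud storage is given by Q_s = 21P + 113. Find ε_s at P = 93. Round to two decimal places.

0.95

At P = 93, Q_s = 2066.
dQ_s/dP = 21.
ε_s = (dQ_s/dP)(P/Q_s) = (21)(93/2066).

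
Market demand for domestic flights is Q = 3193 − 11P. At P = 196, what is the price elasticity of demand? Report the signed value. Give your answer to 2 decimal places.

-2.08

At P = 196, Q = 1037.
dQ/dP = −11.
ε = (dQ/dP)(P/Q) = (-11)(196/1037).
|ε| > 1, so demand is elastic at this price.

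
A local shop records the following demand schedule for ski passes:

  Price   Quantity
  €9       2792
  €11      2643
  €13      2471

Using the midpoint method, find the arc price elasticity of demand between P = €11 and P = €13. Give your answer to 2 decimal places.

At P = 11, Q = 2643; at P = 13, Q = 2471.
ΔQ = -172, ΔP = 2. Midpoints: P̄ = 12.00, Q̄ = 2557.0.
ε = (ΔQ/ΔP)(P̄/Q̄) = (-172/2)(12.00/2557.0).

-0.40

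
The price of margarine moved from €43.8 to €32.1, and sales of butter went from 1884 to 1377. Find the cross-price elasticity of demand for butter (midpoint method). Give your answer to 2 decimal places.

ΔQ_x = 1377 − 1884 = -507; ΔP_y = 32.1 − 43.8 = -11.7.
Midpoints: P̄_y = 37.95, Q̄_x = 1630.5.
ε_xy = (ΔQ_x/ΔP_y)(P̄_y/Q̄_x) = (-507/-11.7)(37.95/1630.5).

1.01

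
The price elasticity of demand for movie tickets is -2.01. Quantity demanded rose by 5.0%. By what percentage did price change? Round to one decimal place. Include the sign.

-2.5%

%ΔP ≈ %ΔQ / ε = (5.0%)/(-2.01) = -2.49%.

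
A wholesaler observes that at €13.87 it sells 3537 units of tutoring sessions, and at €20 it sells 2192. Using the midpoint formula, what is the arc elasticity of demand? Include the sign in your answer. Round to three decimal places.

ΔQ = 2192 − 3537 = -1345; ΔP = 20 − 13.87 = 6.13.
Midpoints: P̄ = 16.93, Q̄ = 2864.5.
ε = (ΔQ/ΔP)(P̄/Q̄) = (-1345/6.13)(16.93/2864.5).

-1.297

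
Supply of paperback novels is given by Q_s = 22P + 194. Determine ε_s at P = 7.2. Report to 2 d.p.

0.45

At P = 7.2, Q_s = 352.40.
dQ_s/dP = 22.
ε_s = (dQ_s/dP)(P/Q_s) = (22)(7.2/352.40).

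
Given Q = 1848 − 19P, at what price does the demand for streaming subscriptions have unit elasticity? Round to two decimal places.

For linear demand Q = a − bP, ε = −bP/(a − bP). |ε| = 1 when bP = a − bP, i.e. P = a/(2b).
P = 1848/(2·19) = 1848/38 = 48.6316.

48.63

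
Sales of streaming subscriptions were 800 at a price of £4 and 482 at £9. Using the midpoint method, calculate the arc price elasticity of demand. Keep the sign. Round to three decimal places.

ΔQ = 482 − 800 = -318; ΔP = 9 − 4 = 5.
Midpoints: P̄ = 6.50, Q̄ = 641.0.
ε = (ΔQ/ΔP)(P̄/Q̄) = (-318/5)(6.50/641.0).

-0.645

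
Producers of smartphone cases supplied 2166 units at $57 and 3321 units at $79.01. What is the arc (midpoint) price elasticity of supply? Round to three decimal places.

1.301

ΔQ = 3321 − 2166 = 1155; ΔP = 79.01 − 57 = 22.01.
Midpoints: P̄ = 68.00, Q̄ = 2743.5.
ε_s = (ΔQ/ΔP)(P̄/Q̄) = (1155/22.01)(68.00/2743.5).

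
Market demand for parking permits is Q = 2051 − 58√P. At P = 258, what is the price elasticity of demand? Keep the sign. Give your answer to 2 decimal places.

At P = 258, Q = 1119.382.
dQ/dP = −58/(2√P) = -1.805.
ε = (dQ/dP)(P/Q) = (-1.805)(258/1119.382).

-0.42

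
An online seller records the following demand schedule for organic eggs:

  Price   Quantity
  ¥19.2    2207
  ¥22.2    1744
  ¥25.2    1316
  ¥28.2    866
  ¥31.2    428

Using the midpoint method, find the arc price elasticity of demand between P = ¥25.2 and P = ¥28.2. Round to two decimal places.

At P = 25.2, Q = 1316; at P = 28.2, Q = 866.
ΔQ = -450, ΔP = 3.0. Midpoints: P̄ = 26.70, Q̄ = 1091.0.
ε = (ΔQ/ΔP)(P̄/Q̄) = (-450/3.0)(26.70/1091.0).

-3.67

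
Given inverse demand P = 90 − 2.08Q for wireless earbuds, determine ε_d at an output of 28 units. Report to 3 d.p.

-0.545

At Q = 28, P = 90 − 2.08(28) = 31.76.
dP/dQ = −2.08, so dQ/dP = 1/(−2.08) = -0.481.
ε = (dQ/dP)(P/Q) = (-0.481)(31.76/28).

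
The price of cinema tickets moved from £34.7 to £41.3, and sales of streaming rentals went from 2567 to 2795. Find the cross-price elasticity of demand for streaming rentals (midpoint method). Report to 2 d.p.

ΔQ_x = 2795 − 2567 = 228; ΔP_y = 41.3 − 34.7 = 6.6.
Midpoints: P̄_y = 38.00, Q̄_x = 2681.0.
ε_xy = (ΔQ_x/ΔP_y)(P̄_y/Q̄_x) = (228/6.6)(38.00/2681.0).

0.49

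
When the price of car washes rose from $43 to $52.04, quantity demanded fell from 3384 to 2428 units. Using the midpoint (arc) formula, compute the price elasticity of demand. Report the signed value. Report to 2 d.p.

ΔQ = 2428 − 3384 = -956; ΔP = 52.04 − 43 = 9.04.
Midpoints: P̄ = 47.52, Q̄ = 2906.0.
ε = (ΔQ/ΔP)(P̄/Q̄) = (-956/9.04)(47.52/2906.0).

-1.73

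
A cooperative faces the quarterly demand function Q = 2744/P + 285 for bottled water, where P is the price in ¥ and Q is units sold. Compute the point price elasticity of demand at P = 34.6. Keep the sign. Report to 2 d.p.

-0.22

At P = 34.6, Q = 364.306.
dQ/dP = −2744/P² = -2.292.
ε = (dQ/dP)(P/Q) = (-2.292)(34.6/364.306).
|ε| < 1, so demand is inelastic at this price.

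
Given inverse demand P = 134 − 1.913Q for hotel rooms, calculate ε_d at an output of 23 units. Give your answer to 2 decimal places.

At Q = 23, P = 134 − 1.913(23) = 90.00.
dP/dQ = −1.913, so dQ/dP = 1/(−1.913) = -0.523.
ε = (dQ/dP)(P/Q) = (-0.523)(90.00/23).

-2.05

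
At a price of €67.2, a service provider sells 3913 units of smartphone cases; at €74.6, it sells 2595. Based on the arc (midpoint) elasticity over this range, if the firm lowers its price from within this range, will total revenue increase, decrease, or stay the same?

increase

Arc ε = (-1318/7.4)(70.90/3254.0) ≈ -3.881.
|ε| = 3.88 > 1, so demand is elastic. A price cut therefore raises total revenue.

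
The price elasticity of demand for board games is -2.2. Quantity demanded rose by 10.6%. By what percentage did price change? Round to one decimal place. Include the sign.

%ΔP ≈ %ΔQ / ε = (10.6%)/(-2.2) = -4.82%.

-4.8%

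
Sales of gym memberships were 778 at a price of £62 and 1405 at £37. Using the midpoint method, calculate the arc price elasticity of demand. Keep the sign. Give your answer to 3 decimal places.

-1.137

ΔQ = 1405 − 778 = 627; ΔP = 37 − 62 = -25.
Midpoints: P̄ = 49.50, Q̄ = 1091.5.
ε = (ΔQ/ΔP)(P̄/Q̄) = (627/-25)(49.50/1091.5).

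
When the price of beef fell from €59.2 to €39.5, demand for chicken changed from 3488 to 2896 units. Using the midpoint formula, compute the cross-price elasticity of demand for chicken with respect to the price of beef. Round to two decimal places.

0.46

ΔQ_x = 2896 − 3488 = -592; ΔP_y = 39.5 − 59.2 = -19.7.
Midpoints: P̄_y = 49.35, Q̄_x = 3192.0.
ε_xy = (ΔQ_x/ΔP_y)(P̄_y/Q̄_x) = (-592/-19.7)(49.35/3192.0).
ε_xy > 0, so the goods are substitutes.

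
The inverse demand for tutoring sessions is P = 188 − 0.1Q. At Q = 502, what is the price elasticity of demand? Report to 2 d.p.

-2.75

At Q = 502, P = 188 − 0.1(502) = 137.80.
dP/dQ = −0.1, so dQ/dP = 1/(−0.1) = -10.000.
ε = (dQ/dP)(P/Q) = (-10.000)(137.80/502).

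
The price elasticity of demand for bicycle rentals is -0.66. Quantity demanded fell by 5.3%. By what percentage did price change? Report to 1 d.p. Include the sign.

8.0%

%ΔP ≈ %ΔQ / ε = (-5.3%)/(-0.66) = 8.03%.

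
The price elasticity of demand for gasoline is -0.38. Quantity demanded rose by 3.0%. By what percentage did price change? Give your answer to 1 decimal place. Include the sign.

-7.9%

%ΔP ≈ %ΔQ / ε = (3.0%)/(-0.38) = -7.89%.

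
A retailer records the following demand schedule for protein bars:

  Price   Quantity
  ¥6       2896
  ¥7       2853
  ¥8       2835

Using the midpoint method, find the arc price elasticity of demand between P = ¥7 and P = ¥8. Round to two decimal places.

-0.05

At P = 7, Q = 2853; at P = 8, Q = 2835.
ΔQ = -18, ΔP = 1. Midpoints: P̄ = 7.50, Q̄ = 2844.0.
ε = (ΔQ/ΔP)(P̄/Q̄) = (-18/1)(7.50/2844.0).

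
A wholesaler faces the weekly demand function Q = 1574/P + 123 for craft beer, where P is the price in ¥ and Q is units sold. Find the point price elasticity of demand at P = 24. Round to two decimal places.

At P = 24, Q = 188.583.
dQ/dP = −1574/P² = -2.733.
ε = (dQ/dP)(P/Q) = (-2.733)(24/188.583).
|ε| < 1, so demand is inelastic at this price.

-0.35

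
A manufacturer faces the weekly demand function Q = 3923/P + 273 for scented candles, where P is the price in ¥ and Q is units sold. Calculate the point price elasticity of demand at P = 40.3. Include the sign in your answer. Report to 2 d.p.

At P = 40.3, Q = 370.345.
dQ/dP = −3923/P² = -2.416.
ε = (dQ/dP)(P/Q) = (-2.416)(40.3/370.345).
|ε| < 1, so demand is inelastic at this price.

-0.26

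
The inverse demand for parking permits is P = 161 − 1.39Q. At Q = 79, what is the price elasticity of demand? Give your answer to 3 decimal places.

-0.466

At Q = 79, P = 161 − 1.39(79) = 51.19.
dP/dQ = −1.39, so dQ/dP = 1/(−1.39) = -0.719.
ε = (dQ/dP)(P/Q) = (-0.719)(51.19/79).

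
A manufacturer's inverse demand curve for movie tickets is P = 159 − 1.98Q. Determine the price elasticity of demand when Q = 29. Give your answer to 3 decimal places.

-1.769

At Q = 29, P = 159 − 1.98(29) = 101.58.
dP/dQ = −1.98, so dQ/dP = 1/(−1.98) = -0.505.
ε = (dQ/dP)(P/Q) = (-0.505)(101.58/29).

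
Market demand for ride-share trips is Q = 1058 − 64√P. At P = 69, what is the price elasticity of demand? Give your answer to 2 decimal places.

-0.50

At P = 69, Q = 526.376.
dQ/dP = −64/(2√P) = -3.852.
ε = (dQ/dP)(P/Q) = (-3.852)(69/526.376).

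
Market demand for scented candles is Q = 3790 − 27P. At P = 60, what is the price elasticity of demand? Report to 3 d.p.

-0.747

At P = 60, Q = 2170.
dQ/dP = −27.
ε = (dQ/dP)(P/Q) = (-27)(60/2170).
|ε| < 1, so demand is inelastic at this price.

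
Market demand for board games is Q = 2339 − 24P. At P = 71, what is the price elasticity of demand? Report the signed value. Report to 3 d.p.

-2.683

At P = 71, Q = 635.
dQ/dP = −24.
ε = (dQ/dP)(P/Q) = (-24)(71/635).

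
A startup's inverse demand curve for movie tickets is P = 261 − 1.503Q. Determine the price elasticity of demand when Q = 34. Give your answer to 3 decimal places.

At Q = 34, P = 261 − 1.503(34) = 209.90.
dP/dQ = −1.503, so dQ/dP = 1/(−1.503) = -0.665.
ε = (dQ/dP)(P/Q) = (-0.665)(209.90/34).

-4.107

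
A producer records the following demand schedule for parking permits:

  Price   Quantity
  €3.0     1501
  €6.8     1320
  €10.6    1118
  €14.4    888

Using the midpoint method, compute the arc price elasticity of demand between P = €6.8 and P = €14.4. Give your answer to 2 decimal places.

-0.55

At P = 6.8, Q = 1320; at P = 14.4, Q = 888.
ΔQ = -432, ΔP = 7.6. Midpoints: P̄ = 10.60, Q̄ = 1104.0.
ε = (ΔQ/ΔP)(P̄/Q̄) = (-432/7.6)(10.60/1104.0).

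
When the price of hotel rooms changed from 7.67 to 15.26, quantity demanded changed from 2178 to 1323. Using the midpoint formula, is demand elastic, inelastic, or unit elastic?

inelastic

Arc ε ≈ -0.738.
|ε| = 0.74 < 1.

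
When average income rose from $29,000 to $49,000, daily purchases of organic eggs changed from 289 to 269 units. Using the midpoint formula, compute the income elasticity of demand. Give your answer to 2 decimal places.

ΔQ = -20, ΔI = 20000. Midpoints: Ī = 39,000, Q̄ = 279.0.
ε_I = (ΔQ/ΔI)(Ī/Q̄) = (-20/20000)(39000/279.0).

-0.14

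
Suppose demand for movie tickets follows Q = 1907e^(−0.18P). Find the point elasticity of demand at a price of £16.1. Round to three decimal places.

At P = 16.1, Q = 105.139.
dQ/dP = −0.18·1907e^(−0.18P) = −0.18Q = -18.925.
ε = (dQ/dP)(P/Q) = (-18.925)(16.1/105.139).

-2.898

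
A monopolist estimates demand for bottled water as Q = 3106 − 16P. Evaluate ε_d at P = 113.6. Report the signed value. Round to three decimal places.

At P = 113.6, Q = 1288.400.
dQ/dP = −16.
ε = (dQ/dP)(P/Q) = (-16)(113.6/1288.400).

-1.411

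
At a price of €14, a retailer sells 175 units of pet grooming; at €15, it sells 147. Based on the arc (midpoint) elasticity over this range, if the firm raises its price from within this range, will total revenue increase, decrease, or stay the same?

decrease

Arc ε = (-28/1)(14.50/161.0) ≈ -2.522.
|ε| = 2.52 > 1, so demand is elastic. A price rise therefore reduces total revenue.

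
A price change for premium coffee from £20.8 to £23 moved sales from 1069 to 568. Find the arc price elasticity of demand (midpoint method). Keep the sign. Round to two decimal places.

ΔQ = 568 − 1069 = -501; ΔP = 23 − 20.8 = 2.2.
Midpoints: P̄ = 21.90, Q̄ = 818.5.
ε = (ΔQ/ΔP)(P̄/Q̄) = (-501/2.2)(21.90/818.5).

-6.09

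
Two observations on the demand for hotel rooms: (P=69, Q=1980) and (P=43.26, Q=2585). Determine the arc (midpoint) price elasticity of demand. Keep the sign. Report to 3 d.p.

-0.578

ΔQ = 2585 − 1980 = 605; ΔP = 43.26 − 69 = -25.74.
Midpoints: P̄ = 56.13, Q̄ = 2282.5.
ε = (ΔQ/ΔP)(P̄/Q̄) = (605/-25.74)(56.13/2282.5).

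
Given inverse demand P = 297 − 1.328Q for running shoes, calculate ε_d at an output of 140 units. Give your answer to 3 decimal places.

-0.597

At Q = 140, P = 297 − 1.328(140) = 111.08.
dP/dQ = −1.328, so dQ/dP = 1/(−1.328) = -0.753.
ε = (dQ/dP)(P/Q) = (-0.753)(111.08/140).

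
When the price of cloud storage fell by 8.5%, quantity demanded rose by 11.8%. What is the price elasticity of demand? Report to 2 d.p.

ε = %ΔQ / %ΔP = (11.8)/(-8.5) = -1.388.

-1.39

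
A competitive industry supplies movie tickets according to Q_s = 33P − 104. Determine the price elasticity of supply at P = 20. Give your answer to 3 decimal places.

1.187

At P = 20, Q_s = 556.
dQ_s/dP = 33.
ε_s = (dQ_s/dP)(P/Q_s) = (33)(20/556).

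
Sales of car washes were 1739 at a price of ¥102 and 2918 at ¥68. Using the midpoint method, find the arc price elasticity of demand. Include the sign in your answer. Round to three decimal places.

-1.266

ΔQ = 2918 − 1739 = 1179; ΔP = 68 − 102 = -34.
Midpoints: P̄ = 85.00, Q̄ = 2328.5.
ε = (ΔQ/ΔP)(P̄/Q̄) = (1179/-34)(85.00/2328.5).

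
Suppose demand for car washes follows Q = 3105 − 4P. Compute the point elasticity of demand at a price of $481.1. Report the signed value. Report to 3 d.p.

At P = 481.1, Q = 1180.600.
dQ/dP = −4.
ε = (dQ/dP)(P/Q) = (-4)(481.1/1180.600).

-1.630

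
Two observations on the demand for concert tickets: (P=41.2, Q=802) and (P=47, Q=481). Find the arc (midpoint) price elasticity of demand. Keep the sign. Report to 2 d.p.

-3.80

ΔQ = 481 − 802 = -321; ΔP = 47 − 41.2 = 5.8.
Midpoints: P̄ = 44.10, Q̄ = 641.5.
ε = (ΔQ/ΔP)(P̄/Q̄) = (-321/5.8)(44.10/641.5).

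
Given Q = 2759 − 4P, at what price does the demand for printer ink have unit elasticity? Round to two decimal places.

344.88

For linear demand Q = a − bP, ε = −bP/(a − bP). |ε| = 1 when bP = a − bP, i.e. P = a/(2b).
P = 2759/(2·4) = 2759/8 = 344.8750.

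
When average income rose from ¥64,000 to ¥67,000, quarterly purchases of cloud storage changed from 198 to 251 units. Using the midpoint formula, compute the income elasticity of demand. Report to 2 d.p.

ΔQ = 53, ΔI = 3000. Midpoints: Ī = 65,500, Q̄ = 224.5.
ε_I = (ΔQ/ΔI)(Ī/Q̄) = (53/3000)(65500/224.5).
ε_I > 0, so the good is normal.

5.15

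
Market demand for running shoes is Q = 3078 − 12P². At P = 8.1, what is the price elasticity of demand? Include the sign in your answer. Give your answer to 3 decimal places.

-0.687

At P = 8.1, Q = 2290.680.
dQ/dP = −24P = -194.400.
ε = (dQ/dP)(P/Q) = (-194.400)(8.1/2290.680).
|ε| < 1, so demand is inelastic at this price.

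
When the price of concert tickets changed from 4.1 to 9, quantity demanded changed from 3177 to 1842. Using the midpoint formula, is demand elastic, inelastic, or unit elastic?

Arc ε ≈ -0.711.
|ε| = 0.71 < 1.

inelastic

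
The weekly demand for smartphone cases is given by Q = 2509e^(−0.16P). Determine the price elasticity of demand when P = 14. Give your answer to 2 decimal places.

-2.24

At P = 14, Q = 267.104.
dQ/dP = −0.16·2509e^(−0.16P) = −0.16Q = -42.737.
ε = (dQ/dP)(P/Q) = (-42.737)(14/267.104).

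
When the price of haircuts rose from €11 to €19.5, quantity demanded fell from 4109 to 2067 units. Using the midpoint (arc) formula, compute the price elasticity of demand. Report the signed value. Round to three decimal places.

ΔQ = 2067 − 4109 = -2042; ΔP = 19.5 − 11 = 8.5.
Midpoints: P̄ = 15.25, Q̄ = 3088.0.
ε = (ΔQ/ΔP)(P̄/Q̄) = (-2042/8.5)(15.25/3088.0).

-1.186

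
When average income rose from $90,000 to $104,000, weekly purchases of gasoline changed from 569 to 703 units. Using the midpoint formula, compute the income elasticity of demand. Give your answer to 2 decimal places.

ΔQ = 134, ΔI = 14000. Midpoints: Ī = 97,000, Q̄ = 636.0.
ε_I = (ΔQ/ΔI)(Ī/Q̄) = (134/14000)(97000/636.0).

1.46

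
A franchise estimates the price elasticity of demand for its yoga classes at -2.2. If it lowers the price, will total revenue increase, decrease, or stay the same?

increase

|ε| = 2.20 > 1, so demand is elastic. A price cut therefore raises total revenue.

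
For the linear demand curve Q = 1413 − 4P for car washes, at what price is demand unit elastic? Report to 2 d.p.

176.63

For linear demand Q = a − bP, ε = −bP/(a − bP). |ε| = 1 when bP = a − bP, i.e. P = a/(2b).
P = 1413/(2·4) = 1413/8 = 176.6250.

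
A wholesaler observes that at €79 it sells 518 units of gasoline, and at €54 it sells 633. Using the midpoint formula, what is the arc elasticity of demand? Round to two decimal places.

-0.53

ΔQ = 633 − 518 = 115; ΔP = 54 − 79 = -25.
Midpoints: P̄ = 66.50, Q̄ = 575.5.
ε = (ΔQ/ΔP)(P̄/Q̄) = (115/-25)(66.50/575.5).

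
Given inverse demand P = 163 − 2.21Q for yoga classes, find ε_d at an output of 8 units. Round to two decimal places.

At Q = 8, P = 163 − 2.21(8) = 145.32.
dP/dQ = −2.21, so dQ/dP = 1/(−2.21) = -0.452.
ε = (dQ/dP)(P/Q) = (-0.452)(145.32/8).

-8.22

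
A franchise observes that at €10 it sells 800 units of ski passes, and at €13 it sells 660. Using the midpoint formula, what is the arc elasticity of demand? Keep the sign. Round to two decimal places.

-0.74

ΔQ = 660 − 800 = -140; ΔP = 13 − 10 = 3.
Midpoints: P̄ = 11.50, Q̄ = 730.0.
ε = (ΔQ/ΔP)(P̄/Q̄) = (-140/3)(11.50/730.0).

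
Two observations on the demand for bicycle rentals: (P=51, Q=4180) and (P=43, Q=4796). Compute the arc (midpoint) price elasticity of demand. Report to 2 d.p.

-0.81

ΔQ = 4796 − 4180 = 616; ΔP = 43 − 51 = -8.
Midpoints: P̄ = 47.00, Q̄ = 4488.0.
ε = (ΔQ/ΔP)(P̄/Q̄) = (616/-8)(47.00/4488.0).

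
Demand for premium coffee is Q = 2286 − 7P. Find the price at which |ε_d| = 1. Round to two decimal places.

For linear demand Q = a − bP, ε = −bP/(a − bP). |ε| = 1 when bP = a − bP, i.e. P = a/(2b).
P = 2286/(2·7) = 2286/14 = 163.2857.

163.29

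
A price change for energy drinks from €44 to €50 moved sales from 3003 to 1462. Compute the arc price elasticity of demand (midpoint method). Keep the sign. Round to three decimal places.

ΔQ = 1462 − 3003 = -1541; ΔP = 50 − 44 = 6.
Midpoints: P̄ = 47.00, Q̄ = 2232.5.
ε = (ΔQ/ΔP)(P̄/Q̄) = (-1541/6)(47.00/2232.5).

-5.407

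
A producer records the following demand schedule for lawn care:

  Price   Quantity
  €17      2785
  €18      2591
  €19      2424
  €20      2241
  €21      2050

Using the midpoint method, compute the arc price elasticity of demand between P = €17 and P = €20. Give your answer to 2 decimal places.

At P = 17, Q = 2785; at P = 20, Q = 2241.
ΔQ = -544, ΔP = 3. Midpoints: P̄ = 18.50, Q̄ = 2513.0.
ε = (ΔQ/ΔP)(P̄/Q̄) = (-544/3)(18.50/2513.0).

-1.33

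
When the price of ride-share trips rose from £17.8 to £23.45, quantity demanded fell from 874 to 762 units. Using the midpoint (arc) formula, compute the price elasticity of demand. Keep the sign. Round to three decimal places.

-0.500

ΔQ = 762 − 874 = -112; ΔP = 23.45 − 17.8 = 5.65.
Midpoints: P̄ = 20.62, Q̄ = 818.0.
ε = (ΔQ/ΔP)(P̄/Q̄) = (-112/5.65)(20.62/818.0).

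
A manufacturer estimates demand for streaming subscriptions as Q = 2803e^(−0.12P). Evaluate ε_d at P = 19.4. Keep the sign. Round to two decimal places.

At P = 19.4, Q = 273.266.
dQ/dP = −0.12·2803e^(−0.12P) = −0.12Q = -32.792.
ε = (dQ/dP)(P/Q) = (-32.792)(19.4/273.266).

-2.33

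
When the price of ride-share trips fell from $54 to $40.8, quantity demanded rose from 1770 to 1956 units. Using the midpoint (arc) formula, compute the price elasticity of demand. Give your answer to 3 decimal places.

ΔQ = 1956 − 1770 = 186; ΔP = 40.8 − 54 = -13.2.
Midpoints: P̄ = 47.40, Q̄ = 1863.0.
ε = (ΔQ/ΔP)(P̄/Q̄) = (186/-13.2)(47.40/1863.0).

-0.359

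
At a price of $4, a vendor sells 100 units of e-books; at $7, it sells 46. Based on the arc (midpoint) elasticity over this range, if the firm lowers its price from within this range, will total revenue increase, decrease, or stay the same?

increase

Arc ε = (-54/3)(5.50/73.0) ≈ -1.356.
|ε| = 1.36 > 1, so demand is elastic. A price cut therefore raises total revenue.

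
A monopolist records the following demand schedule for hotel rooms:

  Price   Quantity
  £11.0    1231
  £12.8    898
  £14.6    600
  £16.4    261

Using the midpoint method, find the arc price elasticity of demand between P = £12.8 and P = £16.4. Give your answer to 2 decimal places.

At P = 12.8, Q = 898; at P = 16.4, Q = 261.
ΔQ = -637, ΔP = 3.6. Midpoints: P̄ = 14.60, Q̄ = 579.5.
ε = (ΔQ/ΔP)(P̄/Q̄) = (-637/3.6)(14.60/579.5).

-4.46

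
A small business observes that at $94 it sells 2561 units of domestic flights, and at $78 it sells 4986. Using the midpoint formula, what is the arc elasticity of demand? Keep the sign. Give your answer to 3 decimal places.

ΔQ = 4986 − 2561 = 2425; ΔP = 78 − 94 = -16.
Midpoints: P̄ = 86.00, Q̄ = 3773.5.
ε = (ΔQ/ΔP)(P̄/Q̄) = (2425/-16)(86.00/3773.5).

-3.454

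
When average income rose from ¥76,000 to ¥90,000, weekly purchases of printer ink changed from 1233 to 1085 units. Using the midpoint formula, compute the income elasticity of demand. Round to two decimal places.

-0.76

ΔQ = -148, ΔI = 14000. Midpoints: Ī = 83,000, Q̄ = 1159.0.
ε_I = (ΔQ/ΔI)(Ī/Q̄) = (-148/14000)(83000/1159.0).
ε_I < 0, so the good is inferior.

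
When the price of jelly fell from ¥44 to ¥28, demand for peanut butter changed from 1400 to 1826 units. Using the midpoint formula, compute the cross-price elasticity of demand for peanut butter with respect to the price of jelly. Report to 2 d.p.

-0.59

ΔQ_x = 1826 − 1400 = 426; ΔP_y = 28 − 44 = -16.
Midpoints: P̄_y = 36.00, Q̄_x = 1613.0.
ε_xy = (ΔQ_x/ΔP_y)(P̄_y/Q̄_x) = (426/-16)(36.00/1613.0).
ε_xy < 0, so the goods are complements.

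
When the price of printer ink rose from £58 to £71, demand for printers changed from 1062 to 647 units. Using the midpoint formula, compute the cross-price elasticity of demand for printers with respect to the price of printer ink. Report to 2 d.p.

-2.41

ΔQ_x = 647 − 1062 = -415; ΔP_y = 71 − 58 = 13.
Midpoints: P̄_y = 64.50, Q̄_x = 854.5.
ε_xy = (ΔQ_x/ΔP_y)(P̄_y/Q̄_x) = (-415/13)(64.50/854.5).
ε_xy < 0, so the goods are complements.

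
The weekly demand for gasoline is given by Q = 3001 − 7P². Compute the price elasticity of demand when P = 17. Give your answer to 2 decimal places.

At P = 17, Q = 978.
dQ/dP = −14P = -238.
ε = (dQ/dP)(P/Q) = (-238)(17/978).
|ε| > 1, so demand is elastic at this price.

-4.14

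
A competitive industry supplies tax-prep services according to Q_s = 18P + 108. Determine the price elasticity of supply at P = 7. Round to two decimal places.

At P = 7, Q_s = 234.
dQ_s/dP = 18.
ε_s = (dQ_s/dP)(P/Q_s) = (18)(7/234).

0.54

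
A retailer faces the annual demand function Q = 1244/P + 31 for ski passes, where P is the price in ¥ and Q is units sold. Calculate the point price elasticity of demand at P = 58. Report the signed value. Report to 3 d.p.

-0.409

At P = 58, Q = 52.448.
dQ/dP = −1244/P² = -0.370.
ε = (dQ/dP)(P/Q) = (-0.370)(58/52.448).
|ε| < 1, so demand is inelastic at this price.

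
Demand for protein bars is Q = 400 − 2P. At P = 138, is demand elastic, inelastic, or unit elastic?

elastic

Q = 124, dQ/dP = -2.
ε = (dQ/dP)(P/Q) ≈ -2.226.
|ε| = 2.23 > 1.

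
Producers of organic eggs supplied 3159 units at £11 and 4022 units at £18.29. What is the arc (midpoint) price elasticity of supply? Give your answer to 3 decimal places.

0.483

ΔQ = 4022 − 3159 = 863; ΔP = 18.29 − 11 = 7.29.
Midpoints: P̄ = 14.64, Q̄ = 3590.5.
ε_s = (ΔQ/ΔP)(P̄/Q̄) = (863/7.29)(14.64/3590.5).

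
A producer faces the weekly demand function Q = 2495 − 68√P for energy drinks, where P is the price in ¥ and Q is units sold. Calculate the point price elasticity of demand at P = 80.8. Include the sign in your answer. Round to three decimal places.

At P = 80.8, Q = 1883.756.
dQ/dP = −68/(2√P) = -3.782.
ε = (dQ/dP)(P/Q) = (-3.782)(80.8/1883.756).

-0.162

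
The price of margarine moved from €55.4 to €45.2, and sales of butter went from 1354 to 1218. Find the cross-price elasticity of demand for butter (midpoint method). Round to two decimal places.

ΔQ_x = 1218 − 1354 = -136; ΔP_y = 45.2 − 55.4 = -10.2.
Midpoints: P̄_y = 50.30, Q̄_x = 1286.0.
ε_xy = (ΔQ_x/ΔP_y)(P̄_y/Q̄_x) = (-136/-10.2)(50.30/1286.0).

0.52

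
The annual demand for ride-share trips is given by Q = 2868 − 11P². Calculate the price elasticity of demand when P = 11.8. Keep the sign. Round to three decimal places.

At P = 11.8, Q = 1336.360.
dQ/dP = −22P = -259.600.
ε = (dQ/dP)(P/Q) = (-259.600)(11.8/1336.360).

-2.292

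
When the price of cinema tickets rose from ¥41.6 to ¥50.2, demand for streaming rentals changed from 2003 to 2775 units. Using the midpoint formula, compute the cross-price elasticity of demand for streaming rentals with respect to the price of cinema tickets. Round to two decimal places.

ΔQ_x = 2775 − 2003 = 772; ΔP_y = 50.2 − 41.6 = 8.6.
Midpoints: P̄_y = 45.90, Q̄_x = 2389.0.
ε_xy = (ΔQ_x/ΔP_y)(P̄_y/Q̄_x) = (772/8.6)(45.90/2389.0).

1.72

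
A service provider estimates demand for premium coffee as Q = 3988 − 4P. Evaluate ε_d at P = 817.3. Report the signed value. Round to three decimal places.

-4.548

At P = 817.3, Q = 718.800.
dQ/dP = −4.
ε = (dQ/dP)(P/Q) = (-4)(817.3/718.800).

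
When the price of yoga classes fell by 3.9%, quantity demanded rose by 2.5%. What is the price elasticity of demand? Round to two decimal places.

ε = %ΔQ / %ΔP = (2.5)/(-3.9) = -0.641.

-0.64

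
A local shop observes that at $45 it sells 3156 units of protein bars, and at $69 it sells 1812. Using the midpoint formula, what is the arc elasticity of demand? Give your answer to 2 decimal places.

-1.29

ΔQ = 1812 − 3156 = -1344; ΔP = 69 − 45 = 24.
Midpoints: P̄ = 57.00, Q̄ = 2484.0.
ε = (ΔQ/ΔP)(P̄/Q̄) = (-1344/24)(57.00/2484.0).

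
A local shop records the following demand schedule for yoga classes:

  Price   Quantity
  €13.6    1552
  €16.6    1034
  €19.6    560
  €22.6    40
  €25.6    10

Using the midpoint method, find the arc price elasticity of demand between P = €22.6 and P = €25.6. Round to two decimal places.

-9.64

At P = 22.6, Q = 40; at P = 25.6, Q = 10.
ΔQ = -30, ΔP = 3.0. Midpoints: P̄ = 24.10, Q̄ = 25.0.
ε = (ΔQ/ΔP)(P̄/Q̄) = (-30/3.0)(24.10/25.0).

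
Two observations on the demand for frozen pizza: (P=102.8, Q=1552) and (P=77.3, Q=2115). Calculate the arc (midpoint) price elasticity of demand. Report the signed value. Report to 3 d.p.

-1.084

ΔQ = 2115 − 1552 = 563; ΔP = 77.3 − 102.8 = -25.5.
Midpoints: P̄ = 90.05, Q̄ = 1833.5.
ε = (ΔQ/ΔP)(P̄/Q̄) = (563/-25.5)(90.05/1833.5).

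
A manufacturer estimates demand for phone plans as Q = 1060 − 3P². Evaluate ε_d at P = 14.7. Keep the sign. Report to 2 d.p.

-3.15

At P = 14.7, Q = 411.730.
dQ/dP = −6P = -88.200.
ε = (dQ/dP)(P/Q) = (-88.200)(14.7/411.730).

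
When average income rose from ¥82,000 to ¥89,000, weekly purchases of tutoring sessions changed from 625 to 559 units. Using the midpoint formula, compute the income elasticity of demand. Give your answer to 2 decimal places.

ΔQ = -66, ΔI = 7000. Midpoints: Ī = 85,500, Q̄ = 592.0.
ε_I = (ΔQ/ΔI)(Ī/Q̄) = (-66/7000)(85500/592.0).
ε_I < 0, so the good is inferior.

-1.36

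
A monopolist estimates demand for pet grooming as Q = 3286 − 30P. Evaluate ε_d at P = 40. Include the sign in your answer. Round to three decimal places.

At P = 40, Q = 2086.
dQ/dP = −30.
ε = (dQ/dP)(P/Q) = (-30)(40/2086).

-0.575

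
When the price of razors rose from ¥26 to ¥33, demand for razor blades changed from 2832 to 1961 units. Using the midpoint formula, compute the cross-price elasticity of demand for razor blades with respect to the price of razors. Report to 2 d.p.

ΔQ_x = 1961 − 2832 = -871; ΔP_y = 33 − 26 = 7.
Midpoints: P̄_y = 29.50, Q̄_x = 2396.5.
ε_xy = (ΔQ_x/ΔP_y)(P̄_y/Q̄_x) = (-871/7)(29.50/2396.5).

-1.53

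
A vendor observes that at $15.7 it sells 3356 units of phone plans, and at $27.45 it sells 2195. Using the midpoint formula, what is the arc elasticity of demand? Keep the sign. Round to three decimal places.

-0.768

ΔQ = 2195 − 3356 = -1161; ΔP = 27.45 − 15.7 = 11.75.
Midpoints: P̄ = 21.57, Q̄ = 2775.5.
ε = (ΔQ/ΔP)(P̄/Q̄) = (-1161/11.75)(21.57/2775.5).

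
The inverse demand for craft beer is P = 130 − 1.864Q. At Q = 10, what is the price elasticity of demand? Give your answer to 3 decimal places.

-5.974

At Q = 10, P = 130 − 1.864(10) = 111.36.
dP/dQ = −1.864, so dQ/dP = 1/(−1.864) = -0.536.
ε = (dQ/dP)(P/Q) = (-0.536)(111.36/10).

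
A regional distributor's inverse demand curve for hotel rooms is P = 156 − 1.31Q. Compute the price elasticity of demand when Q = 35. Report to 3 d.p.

-2.402

At Q = 35, P = 156 − 1.31(35) = 110.15.
dP/dQ = −1.31, so dQ/dP = 1/(−1.31) = -0.763.
ε = (dQ/dP)(P/Q) = (-0.763)(110.15/35).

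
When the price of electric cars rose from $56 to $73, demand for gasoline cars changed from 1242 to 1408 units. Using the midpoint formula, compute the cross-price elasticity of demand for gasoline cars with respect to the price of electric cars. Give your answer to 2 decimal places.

ΔQ_x = 1408 − 1242 = 166; ΔP_y = 73 − 56 = 17.
Midpoints: P̄_y = 64.50, Q̄_x = 1325.0.
ε_xy = (ΔQ_x/ΔP_y)(P̄_y/Q̄_x) = (166/17)(64.50/1325.0).

0.48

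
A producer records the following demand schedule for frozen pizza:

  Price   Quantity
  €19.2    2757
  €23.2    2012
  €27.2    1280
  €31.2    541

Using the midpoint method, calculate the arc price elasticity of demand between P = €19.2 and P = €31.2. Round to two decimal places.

At P = 19.2, Q = 2757; at P = 31.2, Q = 541.
ΔQ = -2216, ΔP = 12.0. Midpoints: P̄ = 25.20, Q̄ = 1649.0.
ε = (ΔQ/ΔP)(P̄/Q̄) = (-2216/12.0)(25.20/1649.0).

-2.82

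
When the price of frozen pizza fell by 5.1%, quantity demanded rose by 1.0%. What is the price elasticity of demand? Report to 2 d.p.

ε = %ΔQ / %ΔP = (1.0)/(-5.1) = -0.196.

-0.20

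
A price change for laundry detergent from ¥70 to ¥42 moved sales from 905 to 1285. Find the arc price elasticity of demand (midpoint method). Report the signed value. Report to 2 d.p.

-0.69

ΔQ = 1285 − 905 = 380; ΔP = 42 − 70 = -28.
Midpoints: P̄ = 56.00, Q̄ = 1095.0.
ε = (ΔQ/ΔP)(P̄/Q̄) = (380/-28)(56.00/1095.0).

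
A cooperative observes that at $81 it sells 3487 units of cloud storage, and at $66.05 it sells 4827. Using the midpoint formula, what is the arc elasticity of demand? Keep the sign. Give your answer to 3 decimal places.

ΔQ = 4827 − 3487 = 1340; ΔP = 66.05 − 81 = -14.95.
Midpoints: P̄ = 73.53, Q̄ = 4157.0.
ε = (ΔQ/ΔP)(P̄/Q̄) = (1340/-14.95)(73.53/4157.0).

-1.585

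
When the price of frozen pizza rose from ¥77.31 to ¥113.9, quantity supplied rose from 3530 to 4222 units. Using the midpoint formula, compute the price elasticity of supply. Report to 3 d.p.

0.466

ΔQ = 4222 − 3530 = 692; ΔP = 113.9 − 77.31 = 36.59.
Midpoints: P̄ = 95.61, Q̄ = 3876.0.
ε_s = (ΔQ/ΔP)(P̄/Q̄) = (692/36.59)(95.61/3876.0).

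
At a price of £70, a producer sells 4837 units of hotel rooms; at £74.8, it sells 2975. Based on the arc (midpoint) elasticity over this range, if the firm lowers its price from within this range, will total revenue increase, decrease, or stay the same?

increase

Arc ε = (-1862/4.8)(72.40/3906.0) ≈ -7.190.
|ε| = 7.19 > 1, so demand is elastic. A price cut therefore raises total revenue.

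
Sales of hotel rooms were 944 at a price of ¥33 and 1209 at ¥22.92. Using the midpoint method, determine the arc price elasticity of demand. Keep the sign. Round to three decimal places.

-0.683

ΔQ = 1209 − 944 = 265; ΔP = 22.92 − 33 = -10.08.
Midpoints: P̄ = 27.96, Q̄ = 1076.5.
ε = (ΔQ/ΔP)(P̄/Q̄) = (265/-10.08)(27.96/1076.5).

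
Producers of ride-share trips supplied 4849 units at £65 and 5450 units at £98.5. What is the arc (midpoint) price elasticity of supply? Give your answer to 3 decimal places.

ΔQ = 5450 − 4849 = 601; ΔP = 98.5 − 65 = 33.5.
Midpoints: P̄ = 81.75, Q̄ = 5149.5.
ε_s = (ΔQ/ΔP)(P̄/Q̄) = (601/33.5)(81.75/5149.5).

0.285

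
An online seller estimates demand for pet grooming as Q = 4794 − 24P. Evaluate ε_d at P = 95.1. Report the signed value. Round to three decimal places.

-0.909

At P = 95.1, Q = 2511.600.
dQ/dP = −24.
ε = (dQ/dP)(P/Q) = (-24)(95.1/2511.600).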